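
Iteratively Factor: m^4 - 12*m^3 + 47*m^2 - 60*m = (m)*(m^3 - 12*m^2 + 47*m - 60) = m*(m - 3)*(m^2 - 9*m + 20) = m*(m - 5)*(m - 3)*(m - 4)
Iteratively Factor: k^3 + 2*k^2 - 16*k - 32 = (k - 4)*(k^2 + 6*k + 8) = (k - 4)*(k + 4)*(k + 2)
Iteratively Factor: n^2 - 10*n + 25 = (n - 5)*(n - 5)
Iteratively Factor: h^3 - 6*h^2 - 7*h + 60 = (h - 5)*(h^2 - h - 12) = (h - 5)*(h + 3)*(h - 4)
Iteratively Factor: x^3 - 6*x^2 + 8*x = (x - 4)*(x^2 - 2*x) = x*(x - 4)*(x - 2)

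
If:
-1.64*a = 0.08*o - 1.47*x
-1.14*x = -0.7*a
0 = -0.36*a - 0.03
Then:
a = -0.08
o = 0.77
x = -0.05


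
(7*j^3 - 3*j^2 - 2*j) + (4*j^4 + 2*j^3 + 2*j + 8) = 4*j^4 + 9*j^3 - 3*j^2 + 8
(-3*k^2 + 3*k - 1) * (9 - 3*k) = 9*k^3 - 36*k^2 + 30*k - 9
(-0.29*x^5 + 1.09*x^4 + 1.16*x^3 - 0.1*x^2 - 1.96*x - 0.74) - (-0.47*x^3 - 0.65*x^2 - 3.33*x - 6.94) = -0.29*x^5 + 1.09*x^4 + 1.63*x^3 + 0.55*x^2 + 1.37*x + 6.2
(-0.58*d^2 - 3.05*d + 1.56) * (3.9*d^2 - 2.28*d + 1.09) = -2.262*d^4 - 10.5726*d^3 + 12.4058*d^2 - 6.8813*d + 1.7004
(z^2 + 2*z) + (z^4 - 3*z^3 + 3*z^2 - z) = z^4 - 3*z^3 + 4*z^2 + z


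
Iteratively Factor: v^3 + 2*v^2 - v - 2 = (v + 1)*(v^2 + v - 2) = (v + 1)*(v + 2)*(v - 1)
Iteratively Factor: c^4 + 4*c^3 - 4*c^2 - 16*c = (c + 2)*(c^3 + 2*c^2 - 8*c) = (c - 2)*(c + 2)*(c^2 + 4*c) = c*(c - 2)*(c + 2)*(c + 4)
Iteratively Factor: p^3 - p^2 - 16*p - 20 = (p + 2)*(p^2 - 3*p - 10) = (p + 2)^2*(p - 5)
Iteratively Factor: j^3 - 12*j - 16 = (j + 2)*(j^2 - 2*j - 8) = (j + 2)^2*(j - 4)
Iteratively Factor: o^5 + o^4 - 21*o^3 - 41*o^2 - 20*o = (o + 1)*(o^4 - 21*o^2 - 20*o) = (o + 1)^2*(o^3 - o^2 - 20*o) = (o - 5)*(o + 1)^2*(o^2 + 4*o) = o*(o - 5)*(o + 1)^2*(o + 4)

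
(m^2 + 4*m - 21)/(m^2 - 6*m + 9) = (m + 7)/(m - 3)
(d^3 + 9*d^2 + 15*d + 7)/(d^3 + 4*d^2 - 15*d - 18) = (d^2 + 8*d + 7)/(d^2 + 3*d - 18)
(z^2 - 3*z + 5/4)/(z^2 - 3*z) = (z^2 - 3*z + 5/4)/(z*(z - 3))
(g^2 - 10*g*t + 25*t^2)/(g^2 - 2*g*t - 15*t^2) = (g - 5*t)/(g + 3*t)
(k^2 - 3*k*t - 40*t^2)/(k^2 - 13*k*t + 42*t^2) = (k^2 - 3*k*t - 40*t^2)/(k^2 - 13*k*t + 42*t^2)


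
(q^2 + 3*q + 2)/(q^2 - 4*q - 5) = (q + 2)/(q - 5)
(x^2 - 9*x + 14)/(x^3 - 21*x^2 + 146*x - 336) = (x - 2)/(x^2 - 14*x + 48)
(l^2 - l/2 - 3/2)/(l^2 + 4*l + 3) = (l - 3/2)/(l + 3)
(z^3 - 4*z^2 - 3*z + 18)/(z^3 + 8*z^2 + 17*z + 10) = (z^2 - 6*z + 9)/(z^2 + 6*z + 5)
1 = 1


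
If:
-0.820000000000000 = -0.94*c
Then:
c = 0.87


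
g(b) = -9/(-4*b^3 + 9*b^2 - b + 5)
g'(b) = -9*(12*b^2 - 18*b + 1)/(-4*b^3 + 9*b^2 - b + 5)^2 = 9*(-12*b^2 + 18*b - 1)/(4*b^3 - 9*b^2 + b - 5)^2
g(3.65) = 0.12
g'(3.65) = -0.16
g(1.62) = -0.90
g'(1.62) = -0.30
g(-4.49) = -0.02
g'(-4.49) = -0.01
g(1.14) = -0.93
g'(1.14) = 0.38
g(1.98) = -1.24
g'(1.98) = -2.12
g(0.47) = -1.47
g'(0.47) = 1.16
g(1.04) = -0.98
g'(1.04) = 0.50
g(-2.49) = -0.07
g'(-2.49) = -0.07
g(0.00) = -1.80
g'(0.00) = -0.36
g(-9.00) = 0.00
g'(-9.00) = 0.00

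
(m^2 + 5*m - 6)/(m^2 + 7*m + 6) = (m - 1)/(m + 1)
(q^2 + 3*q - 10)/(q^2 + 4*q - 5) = (q - 2)/(q - 1)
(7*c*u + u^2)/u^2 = (7*c + u)/u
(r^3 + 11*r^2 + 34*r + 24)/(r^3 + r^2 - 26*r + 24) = (r^2 + 5*r + 4)/(r^2 - 5*r + 4)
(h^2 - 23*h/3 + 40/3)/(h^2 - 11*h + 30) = (h - 8/3)/(h - 6)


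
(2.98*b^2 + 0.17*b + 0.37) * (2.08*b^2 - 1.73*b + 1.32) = 6.1984*b^4 - 4.8018*b^3 + 4.4091*b^2 - 0.4157*b + 0.4884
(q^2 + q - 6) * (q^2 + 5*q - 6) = q^4 + 6*q^3 - 7*q^2 - 36*q + 36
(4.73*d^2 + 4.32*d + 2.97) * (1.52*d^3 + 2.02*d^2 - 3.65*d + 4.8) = 7.1896*d^5 + 16.121*d^4 - 4.0237*d^3 + 12.9354*d^2 + 9.8955*d + 14.256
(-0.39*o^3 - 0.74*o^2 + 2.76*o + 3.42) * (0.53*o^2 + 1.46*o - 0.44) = -0.2067*o^5 - 0.9616*o^4 + 0.554*o^3 + 6.1678*o^2 + 3.7788*o - 1.5048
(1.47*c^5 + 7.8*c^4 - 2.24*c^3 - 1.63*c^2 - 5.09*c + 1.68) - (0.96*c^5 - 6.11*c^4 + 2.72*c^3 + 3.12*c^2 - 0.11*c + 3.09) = 0.51*c^5 + 13.91*c^4 - 4.96*c^3 - 4.75*c^2 - 4.98*c - 1.41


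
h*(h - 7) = h^2 - 7*h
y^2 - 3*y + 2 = (y - 2)*(y - 1)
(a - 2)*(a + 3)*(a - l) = a^3 - a^2*l + a^2 - a*l - 6*a + 6*l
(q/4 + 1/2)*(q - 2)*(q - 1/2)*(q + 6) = q^4/4 + 11*q^3/8 - 7*q^2/4 - 11*q/2 + 3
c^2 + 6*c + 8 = (c + 2)*(c + 4)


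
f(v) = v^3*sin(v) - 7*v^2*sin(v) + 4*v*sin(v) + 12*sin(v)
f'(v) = v^3*cos(v) + 3*v^2*sin(v) - 7*v^2*cos(v) - 14*v*sin(v) + 4*v*cos(v) + 4*sin(v) + 12*cos(v)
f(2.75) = -3.49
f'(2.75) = 3.94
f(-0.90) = -1.57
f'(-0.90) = -13.66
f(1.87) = 1.47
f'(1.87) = -11.62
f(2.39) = -3.26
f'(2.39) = -4.93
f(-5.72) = -228.00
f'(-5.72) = -263.81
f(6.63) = 7.56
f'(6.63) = 35.56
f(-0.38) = -3.49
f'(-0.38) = 5.13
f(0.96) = 8.42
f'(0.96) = 0.42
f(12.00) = -418.53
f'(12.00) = 514.40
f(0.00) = 0.00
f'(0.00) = 12.00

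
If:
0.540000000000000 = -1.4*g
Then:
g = -0.39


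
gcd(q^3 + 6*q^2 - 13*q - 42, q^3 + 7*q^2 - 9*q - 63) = q^2 + 4*q - 21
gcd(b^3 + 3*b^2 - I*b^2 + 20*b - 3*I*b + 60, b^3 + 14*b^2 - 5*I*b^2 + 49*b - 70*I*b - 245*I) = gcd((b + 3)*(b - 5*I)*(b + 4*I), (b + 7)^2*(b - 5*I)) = b - 5*I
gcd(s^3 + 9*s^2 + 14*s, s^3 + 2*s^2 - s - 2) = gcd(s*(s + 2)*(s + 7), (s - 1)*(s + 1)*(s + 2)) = s + 2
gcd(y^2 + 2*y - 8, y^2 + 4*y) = y + 4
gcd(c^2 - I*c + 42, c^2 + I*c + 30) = c + 6*I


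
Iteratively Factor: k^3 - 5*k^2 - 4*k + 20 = (k - 5)*(k^2 - 4) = (k - 5)*(k - 2)*(k + 2)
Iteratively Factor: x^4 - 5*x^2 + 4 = (x + 2)*(x^3 - 2*x^2 - x + 2) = (x - 2)*(x + 2)*(x^2 - 1) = (x - 2)*(x - 1)*(x + 2)*(x + 1)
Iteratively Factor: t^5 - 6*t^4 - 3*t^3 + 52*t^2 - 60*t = (t - 5)*(t^4 - t^3 - 8*t^2 + 12*t) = (t - 5)*(t - 2)*(t^3 + t^2 - 6*t) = (t - 5)*(t - 2)^2*(t^2 + 3*t) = t*(t - 5)*(t - 2)^2*(t + 3)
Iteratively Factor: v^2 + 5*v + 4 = (v + 4)*(v + 1)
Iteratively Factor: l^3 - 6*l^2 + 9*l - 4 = (l - 4)*(l^2 - 2*l + 1) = (l - 4)*(l - 1)*(l - 1)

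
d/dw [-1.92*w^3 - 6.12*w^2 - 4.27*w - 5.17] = -5.76*w^2 - 12.24*w - 4.27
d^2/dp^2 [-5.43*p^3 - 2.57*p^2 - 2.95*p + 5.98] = -32.58*p - 5.14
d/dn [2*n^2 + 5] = 4*n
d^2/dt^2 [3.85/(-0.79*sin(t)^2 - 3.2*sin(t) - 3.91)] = (9.61114*sin(t)^4 + 29.1984*sin(t)^3 - 22.56177*sin(t)^2 - 106.568*sin(t) - 55.06347)/(0.79*sin(t)^2 + 3.2*sin(t) + 3.91)^3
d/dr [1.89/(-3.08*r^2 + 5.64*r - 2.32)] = (11.6424*r - 10.6596)/(3.08*r^2 - 5.64*r + 2.32)^2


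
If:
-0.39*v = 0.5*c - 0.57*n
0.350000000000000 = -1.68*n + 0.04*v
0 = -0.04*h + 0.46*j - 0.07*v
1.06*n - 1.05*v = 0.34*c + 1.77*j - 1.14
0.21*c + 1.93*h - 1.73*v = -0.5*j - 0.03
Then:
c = -0.87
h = 0.79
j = 0.20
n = -0.19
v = 0.85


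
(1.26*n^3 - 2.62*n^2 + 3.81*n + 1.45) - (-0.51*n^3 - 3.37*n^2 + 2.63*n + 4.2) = 1.77*n^3 + 0.75*n^2 + 1.18*n - 2.75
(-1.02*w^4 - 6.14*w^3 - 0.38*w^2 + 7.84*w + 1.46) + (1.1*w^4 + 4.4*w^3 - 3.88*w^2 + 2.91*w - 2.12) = 0.0800000000000001*w^4 - 1.74*w^3 - 4.26*w^2 + 10.75*w - 0.66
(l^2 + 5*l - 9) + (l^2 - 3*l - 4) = 2*l^2 + 2*l - 13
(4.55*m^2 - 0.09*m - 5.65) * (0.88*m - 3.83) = 4.004*m^3 - 17.5057*m^2 - 4.6273*m + 21.6395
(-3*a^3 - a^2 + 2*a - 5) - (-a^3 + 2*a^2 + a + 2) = -2*a^3 - 3*a^2 + a - 7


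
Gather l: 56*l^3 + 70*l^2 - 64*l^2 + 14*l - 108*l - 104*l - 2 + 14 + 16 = 56*l^3 + 6*l^2 - 198*l + 28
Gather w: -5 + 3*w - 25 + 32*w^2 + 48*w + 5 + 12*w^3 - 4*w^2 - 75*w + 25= 12*w^3 + 28*w^2 - 24*w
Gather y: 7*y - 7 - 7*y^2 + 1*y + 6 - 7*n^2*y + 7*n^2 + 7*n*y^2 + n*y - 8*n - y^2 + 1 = 7*n^2 - 8*n + y^2*(7*n - 8) + y*(-7*n^2 + n + 8)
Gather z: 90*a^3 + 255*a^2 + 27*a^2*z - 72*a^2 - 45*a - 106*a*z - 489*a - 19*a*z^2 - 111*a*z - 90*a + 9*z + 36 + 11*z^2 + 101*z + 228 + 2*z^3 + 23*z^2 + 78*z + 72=90*a^3 + 183*a^2 - 624*a + 2*z^3 + z^2*(34 - 19*a) + z*(27*a^2 - 217*a + 188) + 336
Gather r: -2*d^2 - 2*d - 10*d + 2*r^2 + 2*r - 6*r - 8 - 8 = -2*d^2 - 12*d + 2*r^2 - 4*r - 16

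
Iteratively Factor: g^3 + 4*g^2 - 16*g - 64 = (g - 4)*(g^2 + 8*g + 16) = (g - 4)*(g + 4)*(g + 4)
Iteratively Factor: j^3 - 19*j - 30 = (j + 3)*(j^2 - 3*j - 10) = (j + 2)*(j + 3)*(j - 5)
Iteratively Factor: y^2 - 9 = (y - 3)*(y + 3)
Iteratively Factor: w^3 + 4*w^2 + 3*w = (w)*(w^2 + 4*w + 3) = w*(w + 1)*(w + 3)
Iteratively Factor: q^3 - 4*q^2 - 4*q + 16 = (q - 4)*(q^2 - 4) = (q - 4)*(q - 2)*(q + 2)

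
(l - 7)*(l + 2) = l^2 - 5*l - 14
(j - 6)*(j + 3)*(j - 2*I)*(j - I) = j^4 - 3*j^3 - 3*I*j^3 - 20*j^2 + 9*I*j^2 + 6*j + 54*I*j + 36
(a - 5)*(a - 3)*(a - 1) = a^3 - 9*a^2 + 23*a - 15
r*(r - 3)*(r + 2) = r^3 - r^2 - 6*r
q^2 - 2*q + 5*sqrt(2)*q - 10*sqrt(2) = (q - 2)*(q + 5*sqrt(2))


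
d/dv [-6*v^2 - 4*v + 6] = -12*v - 4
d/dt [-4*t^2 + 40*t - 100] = 40 - 8*t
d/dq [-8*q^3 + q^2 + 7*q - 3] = -24*q^2 + 2*q + 7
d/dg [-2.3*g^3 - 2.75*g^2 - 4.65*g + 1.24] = -6.9*g^2 - 5.5*g - 4.65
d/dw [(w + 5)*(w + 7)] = 2*w + 12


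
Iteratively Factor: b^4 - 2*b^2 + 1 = (b + 1)*(b^3 - b^2 - b + 1) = (b - 1)*(b + 1)*(b^2 - 1) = (b - 1)^2*(b + 1)*(b + 1)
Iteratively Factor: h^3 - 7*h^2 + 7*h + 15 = (h - 5)*(h^2 - 2*h - 3) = (h - 5)*(h - 3)*(h + 1)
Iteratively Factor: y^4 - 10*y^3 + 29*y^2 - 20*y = (y - 1)*(y^3 - 9*y^2 + 20*y) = (y - 4)*(y - 1)*(y^2 - 5*y) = (y - 5)*(y - 4)*(y - 1)*(y)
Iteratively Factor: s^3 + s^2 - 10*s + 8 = (s - 2)*(s^2 + 3*s - 4) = (s - 2)*(s - 1)*(s + 4)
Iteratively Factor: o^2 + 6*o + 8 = (o + 4)*(o + 2)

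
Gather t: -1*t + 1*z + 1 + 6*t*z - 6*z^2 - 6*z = t*(6*z - 1) - 6*z^2 - 5*z + 1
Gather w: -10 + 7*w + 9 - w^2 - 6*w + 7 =-w^2 + w + 6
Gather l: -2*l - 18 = -2*l - 18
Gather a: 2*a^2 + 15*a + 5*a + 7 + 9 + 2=2*a^2 + 20*a + 18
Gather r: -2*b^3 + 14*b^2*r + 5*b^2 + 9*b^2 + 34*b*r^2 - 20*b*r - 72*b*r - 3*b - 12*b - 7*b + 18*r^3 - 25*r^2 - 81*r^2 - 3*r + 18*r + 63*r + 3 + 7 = -2*b^3 + 14*b^2 - 22*b + 18*r^3 + r^2*(34*b - 106) + r*(14*b^2 - 92*b + 78) + 10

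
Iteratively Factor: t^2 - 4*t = (t - 4)*(t)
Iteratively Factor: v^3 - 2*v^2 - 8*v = (v)*(v^2 - 2*v - 8) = v*(v - 4)*(v + 2)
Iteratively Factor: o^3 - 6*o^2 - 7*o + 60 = (o + 3)*(o^2 - 9*o + 20) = (o - 5)*(o + 3)*(o - 4)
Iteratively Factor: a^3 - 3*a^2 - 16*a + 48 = (a - 4)*(a^2 + a - 12) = (a - 4)*(a + 4)*(a - 3)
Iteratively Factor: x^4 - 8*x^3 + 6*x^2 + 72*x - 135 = (x - 5)*(x^3 - 3*x^2 - 9*x + 27) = (x - 5)*(x - 3)*(x^2 - 9) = (x - 5)*(x - 3)^2*(x + 3)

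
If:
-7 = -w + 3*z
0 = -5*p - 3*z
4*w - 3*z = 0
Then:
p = 28/15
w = -7/3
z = -28/9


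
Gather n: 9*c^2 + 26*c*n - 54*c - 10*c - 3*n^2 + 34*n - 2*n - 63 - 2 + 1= 9*c^2 - 64*c - 3*n^2 + n*(26*c + 32) - 64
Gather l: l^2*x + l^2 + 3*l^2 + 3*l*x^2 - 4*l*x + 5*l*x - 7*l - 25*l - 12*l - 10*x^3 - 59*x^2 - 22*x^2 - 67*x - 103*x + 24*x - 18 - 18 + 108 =l^2*(x + 4) + l*(3*x^2 + x - 44) - 10*x^3 - 81*x^2 - 146*x + 72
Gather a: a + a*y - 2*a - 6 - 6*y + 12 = a*(y - 1) - 6*y + 6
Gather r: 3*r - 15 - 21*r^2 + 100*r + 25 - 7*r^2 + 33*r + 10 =-28*r^2 + 136*r + 20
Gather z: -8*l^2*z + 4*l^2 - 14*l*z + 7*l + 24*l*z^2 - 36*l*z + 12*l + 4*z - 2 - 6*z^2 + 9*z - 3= 4*l^2 + 19*l + z^2*(24*l - 6) + z*(-8*l^2 - 50*l + 13) - 5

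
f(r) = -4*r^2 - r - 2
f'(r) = -8*r - 1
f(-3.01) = -35.23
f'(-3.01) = 23.08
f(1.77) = -16.30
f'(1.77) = -15.16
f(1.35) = -10.64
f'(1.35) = -11.80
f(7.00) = -205.00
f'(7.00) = -57.00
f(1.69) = -15.11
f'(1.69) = -14.52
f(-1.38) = -8.24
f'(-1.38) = 10.04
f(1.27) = -9.72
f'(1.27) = -11.16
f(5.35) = -121.84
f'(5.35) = -43.80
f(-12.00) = -566.00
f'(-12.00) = 95.00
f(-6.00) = -140.00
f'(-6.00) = 47.00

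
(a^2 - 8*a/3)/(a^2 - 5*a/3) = (3*a - 8)/(3*a - 5)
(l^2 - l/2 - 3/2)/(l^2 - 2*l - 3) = (l - 3/2)/(l - 3)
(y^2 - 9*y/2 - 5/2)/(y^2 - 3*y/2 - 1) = (y - 5)/(y - 2)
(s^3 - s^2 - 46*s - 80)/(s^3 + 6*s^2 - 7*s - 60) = (s^2 - 6*s - 16)/(s^2 + s - 12)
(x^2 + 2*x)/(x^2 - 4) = x/(x - 2)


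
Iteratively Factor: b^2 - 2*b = (b - 2)*(b)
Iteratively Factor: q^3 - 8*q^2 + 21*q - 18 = (q - 2)*(q^2 - 6*q + 9) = (q - 3)*(q - 2)*(q - 3)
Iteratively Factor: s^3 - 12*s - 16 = (s + 2)*(s^2 - 2*s - 8) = (s + 2)^2*(s - 4)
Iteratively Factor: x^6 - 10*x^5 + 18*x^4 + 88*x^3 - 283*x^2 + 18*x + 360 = (x + 1)*(x^5 - 11*x^4 + 29*x^3 + 59*x^2 - 342*x + 360) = (x - 5)*(x + 1)*(x^4 - 6*x^3 - x^2 + 54*x - 72) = (x - 5)*(x - 4)*(x + 1)*(x^3 - 2*x^2 - 9*x + 18) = (x - 5)*(x - 4)*(x - 3)*(x + 1)*(x^2 + x - 6) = (x - 5)*(x - 4)*(x - 3)*(x + 1)*(x + 3)*(x - 2)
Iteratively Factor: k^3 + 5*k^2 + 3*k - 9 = (k + 3)*(k^2 + 2*k - 3) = (k + 3)^2*(k - 1)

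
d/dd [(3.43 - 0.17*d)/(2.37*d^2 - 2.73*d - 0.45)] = (0.4029*d^2 - 16.2582*d + 9.4404)/(5.6169*d^4 - 12.9402*d^3 + 5.3199*d^2 + 2.457*d + 0.2025)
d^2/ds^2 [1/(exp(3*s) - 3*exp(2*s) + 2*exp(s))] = ((-9*exp(2*s) + 12*exp(s) - 2)*(exp(2*s) - 3*exp(s) + 2) + 2*(3*exp(2*s) - 6*exp(s) + 2)^2)*exp(-s)/(exp(2*s) - 3*exp(s) + 2)^3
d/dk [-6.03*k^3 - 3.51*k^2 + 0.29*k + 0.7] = -18.09*k^2 - 7.02*k + 0.29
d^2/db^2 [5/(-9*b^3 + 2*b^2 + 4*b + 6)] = 10*((27*b - 2)*(-9*b^3 + 2*b^2 + 4*b + 6) + (-27*b^2 + 4*b + 4)^2)/(-9*b^3 + 2*b^2 + 4*b + 6)^3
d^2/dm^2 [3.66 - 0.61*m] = 0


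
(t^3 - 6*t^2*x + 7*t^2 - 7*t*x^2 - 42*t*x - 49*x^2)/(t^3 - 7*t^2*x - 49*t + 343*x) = (t + x)/(t - 7)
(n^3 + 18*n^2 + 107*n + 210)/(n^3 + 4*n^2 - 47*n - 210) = (n + 7)/(n - 7)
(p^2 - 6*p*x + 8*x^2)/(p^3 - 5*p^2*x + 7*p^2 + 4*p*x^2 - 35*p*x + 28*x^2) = (-p + 2*x)/(-p^2 + p*x - 7*p + 7*x)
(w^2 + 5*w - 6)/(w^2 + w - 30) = (w - 1)/(w - 5)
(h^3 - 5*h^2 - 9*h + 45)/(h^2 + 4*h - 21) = (h^2 - 2*h - 15)/(h + 7)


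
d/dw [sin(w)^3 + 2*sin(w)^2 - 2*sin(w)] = (3*sin(w)^2 + 4*sin(w) - 2)*cos(w)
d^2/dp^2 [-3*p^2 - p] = -6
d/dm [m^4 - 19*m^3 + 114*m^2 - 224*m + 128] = 4*m^3 - 57*m^2 + 228*m - 224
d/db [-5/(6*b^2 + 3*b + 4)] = 15*(4*b + 1)/(6*b^2 + 3*b + 4)^2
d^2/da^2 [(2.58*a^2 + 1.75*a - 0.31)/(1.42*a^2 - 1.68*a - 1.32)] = (19.367096*a^3 + 25.265208*a^2 + 24.118416*a - 1.682832)/(2.863288*a^6 - 10.162656*a^5 + 4.03848*a^4 + 14.15232*a^3 - 3.75408*a^2 - 8.781696*a - 2.299968)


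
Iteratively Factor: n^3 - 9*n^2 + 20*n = (n)*(n^2 - 9*n + 20) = n*(n - 4)*(n - 5)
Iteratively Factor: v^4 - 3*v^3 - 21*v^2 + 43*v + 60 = (v + 1)*(v^3 - 4*v^2 - 17*v + 60) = (v - 5)*(v + 1)*(v^2 + v - 12) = (v - 5)*(v + 1)*(v + 4)*(v - 3)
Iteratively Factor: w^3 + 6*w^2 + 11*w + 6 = (w + 2)*(w^2 + 4*w + 3) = (w + 2)*(w + 3)*(w + 1)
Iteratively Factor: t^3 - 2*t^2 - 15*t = (t - 5)*(t^2 + 3*t) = (t - 5)*(t + 3)*(t)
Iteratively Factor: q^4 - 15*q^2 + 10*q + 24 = (q - 3)*(q^3 + 3*q^2 - 6*q - 8) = (q - 3)*(q + 1)*(q^2 + 2*q - 8) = (q - 3)*(q - 2)*(q + 1)*(q + 4)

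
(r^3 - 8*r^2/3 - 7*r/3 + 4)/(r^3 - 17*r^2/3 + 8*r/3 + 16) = (r - 1)/(r - 4)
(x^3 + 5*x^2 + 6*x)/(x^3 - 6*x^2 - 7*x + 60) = x*(x + 2)/(x^2 - 9*x + 20)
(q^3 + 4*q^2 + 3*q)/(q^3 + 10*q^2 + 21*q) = (q + 1)/(q + 7)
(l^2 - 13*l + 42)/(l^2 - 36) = (l - 7)/(l + 6)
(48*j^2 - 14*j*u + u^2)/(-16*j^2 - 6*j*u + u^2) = (-6*j + u)/(2*j + u)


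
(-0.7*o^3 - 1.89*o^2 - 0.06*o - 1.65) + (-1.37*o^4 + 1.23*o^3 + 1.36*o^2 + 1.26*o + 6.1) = -1.37*o^4 + 0.53*o^3 - 0.53*o^2 + 1.2*o + 4.45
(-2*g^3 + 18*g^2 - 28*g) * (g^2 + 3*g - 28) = -2*g^5 + 12*g^4 + 82*g^3 - 588*g^2 + 784*g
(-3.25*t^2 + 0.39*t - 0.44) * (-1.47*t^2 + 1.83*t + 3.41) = 4.7775*t^4 - 6.5208*t^3 - 9.722*t^2 + 0.5247*t - 1.5004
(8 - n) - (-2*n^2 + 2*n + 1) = 2*n^2 - 3*n + 7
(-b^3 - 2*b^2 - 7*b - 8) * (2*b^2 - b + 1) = -2*b^5 - 3*b^4 - 13*b^3 - 11*b^2 + b - 8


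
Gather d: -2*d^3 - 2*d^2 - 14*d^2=-2*d^3 - 16*d^2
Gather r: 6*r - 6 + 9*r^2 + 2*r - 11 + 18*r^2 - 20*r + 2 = 27*r^2 - 12*r - 15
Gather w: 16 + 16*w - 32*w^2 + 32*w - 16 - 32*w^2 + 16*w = -64*w^2 + 64*w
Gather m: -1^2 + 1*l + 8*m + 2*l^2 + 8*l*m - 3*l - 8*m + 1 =2*l^2 + 8*l*m - 2*l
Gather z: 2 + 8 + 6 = 16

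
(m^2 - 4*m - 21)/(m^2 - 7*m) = (m + 3)/m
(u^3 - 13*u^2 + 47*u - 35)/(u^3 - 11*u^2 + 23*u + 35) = (u - 1)/(u + 1)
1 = 1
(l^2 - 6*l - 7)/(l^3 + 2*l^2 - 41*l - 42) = (l - 7)/(l^2 + l - 42)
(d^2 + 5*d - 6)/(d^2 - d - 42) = (d - 1)/(d - 7)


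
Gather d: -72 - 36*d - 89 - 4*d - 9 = -40*d - 170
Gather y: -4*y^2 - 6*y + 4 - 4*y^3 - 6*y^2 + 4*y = -4*y^3 - 10*y^2 - 2*y + 4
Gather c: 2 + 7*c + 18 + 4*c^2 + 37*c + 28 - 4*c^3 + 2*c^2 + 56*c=-4*c^3 + 6*c^2 + 100*c + 48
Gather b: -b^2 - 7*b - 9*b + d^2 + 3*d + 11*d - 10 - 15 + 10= -b^2 - 16*b + d^2 + 14*d - 15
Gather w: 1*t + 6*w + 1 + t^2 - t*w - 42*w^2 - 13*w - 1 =t^2 + t - 42*w^2 + w*(-t - 7)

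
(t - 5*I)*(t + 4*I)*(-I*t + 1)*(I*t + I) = t^4 + t^3 + 21*t^2 + 21*t + 20*I*t + 20*I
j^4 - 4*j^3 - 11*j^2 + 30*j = j*(j - 5)*(j - 2)*(j + 3)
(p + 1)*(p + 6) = p^2 + 7*p + 6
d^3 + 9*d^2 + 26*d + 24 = (d + 2)*(d + 3)*(d + 4)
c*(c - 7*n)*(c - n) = c^3 - 8*c^2*n + 7*c*n^2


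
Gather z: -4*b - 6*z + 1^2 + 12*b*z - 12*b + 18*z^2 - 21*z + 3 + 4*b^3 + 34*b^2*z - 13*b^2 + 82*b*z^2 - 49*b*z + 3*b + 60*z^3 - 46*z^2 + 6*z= 4*b^3 - 13*b^2 - 13*b + 60*z^3 + z^2*(82*b - 28) + z*(34*b^2 - 37*b - 21) + 4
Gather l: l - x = l - x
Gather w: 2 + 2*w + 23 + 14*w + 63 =16*w + 88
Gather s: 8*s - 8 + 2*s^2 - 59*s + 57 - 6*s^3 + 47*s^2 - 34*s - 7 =-6*s^3 + 49*s^2 - 85*s + 42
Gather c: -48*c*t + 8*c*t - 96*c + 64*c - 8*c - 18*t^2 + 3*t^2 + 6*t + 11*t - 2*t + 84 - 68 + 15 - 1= c*(-40*t - 40) - 15*t^2 + 15*t + 30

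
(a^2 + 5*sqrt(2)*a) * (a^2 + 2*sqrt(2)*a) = a^4 + 7*sqrt(2)*a^3 + 20*a^2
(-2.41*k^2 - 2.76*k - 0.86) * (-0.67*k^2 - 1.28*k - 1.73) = 1.6147*k^4 + 4.934*k^3 + 8.2783*k^2 + 5.8756*k + 1.4878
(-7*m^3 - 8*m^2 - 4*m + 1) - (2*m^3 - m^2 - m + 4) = -9*m^3 - 7*m^2 - 3*m - 3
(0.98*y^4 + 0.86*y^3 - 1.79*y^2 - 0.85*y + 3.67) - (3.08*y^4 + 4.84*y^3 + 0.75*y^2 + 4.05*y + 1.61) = -2.1*y^4 - 3.98*y^3 - 2.54*y^2 - 4.9*y + 2.06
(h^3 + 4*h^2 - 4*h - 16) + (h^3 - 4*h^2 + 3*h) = 2*h^3 - h - 16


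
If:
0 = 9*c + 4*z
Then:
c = -4*z/9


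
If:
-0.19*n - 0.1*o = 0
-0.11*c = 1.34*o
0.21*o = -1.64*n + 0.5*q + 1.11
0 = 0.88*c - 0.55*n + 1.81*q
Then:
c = 3.83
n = 0.17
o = -0.31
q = -1.81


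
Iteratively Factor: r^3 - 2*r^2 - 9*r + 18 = (r + 3)*(r^2 - 5*r + 6) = (r - 2)*(r + 3)*(r - 3)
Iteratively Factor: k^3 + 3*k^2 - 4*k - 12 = (k - 2)*(k^2 + 5*k + 6) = (k - 2)*(k + 3)*(k + 2)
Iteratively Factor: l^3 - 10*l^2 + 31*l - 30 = (l - 5)*(l^2 - 5*l + 6) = (l - 5)*(l - 2)*(l - 3)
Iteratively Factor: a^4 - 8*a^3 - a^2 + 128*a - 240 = (a - 3)*(a^3 - 5*a^2 - 16*a + 80) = (a - 5)*(a - 3)*(a^2 - 16) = (a - 5)*(a - 4)*(a - 3)*(a + 4)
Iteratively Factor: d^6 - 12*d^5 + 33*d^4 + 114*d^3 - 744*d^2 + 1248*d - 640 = (d - 5)*(d^5 - 7*d^4 - 2*d^3 + 104*d^2 - 224*d + 128) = (d - 5)*(d - 2)*(d^4 - 5*d^3 - 12*d^2 + 80*d - 64) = (d - 5)*(d - 4)*(d - 2)*(d^3 - d^2 - 16*d + 16) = (d - 5)*(d - 4)*(d - 2)*(d + 4)*(d^2 - 5*d + 4) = (d - 5)*(d - 4)*(d - 2)*(d - 1)*(d + 4)*(d - 4)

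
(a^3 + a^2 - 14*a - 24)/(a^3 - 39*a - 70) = (a^2 - a - 12)/(a^2 - 2*a - 35)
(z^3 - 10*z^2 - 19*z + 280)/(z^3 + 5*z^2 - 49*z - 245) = (z - 8)/(z + 7)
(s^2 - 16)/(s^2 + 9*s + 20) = (s - 4)/(s + 5)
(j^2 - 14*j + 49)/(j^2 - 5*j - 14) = (j - 7)/(j + 2)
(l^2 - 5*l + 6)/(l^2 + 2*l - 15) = (l - 2)/(l + 5)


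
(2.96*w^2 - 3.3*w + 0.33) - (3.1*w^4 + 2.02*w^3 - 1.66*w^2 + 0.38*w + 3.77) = -3.1*w^4 - 2.02*w^3 + 4.62*w^2 - 3.68*w - 3.44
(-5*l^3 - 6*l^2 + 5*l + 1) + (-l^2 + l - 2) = -5*l^3 - 7*l^2 + 6*l - 1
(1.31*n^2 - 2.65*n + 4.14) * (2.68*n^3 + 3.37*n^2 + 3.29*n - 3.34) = 3.5108*n^5 - 2.6873*n^4 + 6.4746*n^3 + 0.857899999999999*n^2 + 22.4716*n - 13.8276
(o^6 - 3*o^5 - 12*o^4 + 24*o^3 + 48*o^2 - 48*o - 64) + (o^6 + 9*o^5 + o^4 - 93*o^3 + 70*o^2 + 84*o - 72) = 2*o^6 + 6*o^5 - 11*o^4 - 69*o^3 + 118*o^2 + 36*o - 136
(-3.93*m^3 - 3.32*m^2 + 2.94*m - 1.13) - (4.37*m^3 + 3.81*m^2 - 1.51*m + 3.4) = -8.3*m^3 - 7.13*m^2 + 4.45*m - 4.53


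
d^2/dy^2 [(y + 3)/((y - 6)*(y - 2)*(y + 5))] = 2*(3*y^5 + 9*y^4 - 35*y^3 - 531*y^2 + 756*y + 4572)/(y^9 - 9*y^8 - 57*y^7 + 657*y^6 + 516*y^5 - 15516*y^4 + 19088*y^3 + 108720*y^2 - 302400*y + 216000)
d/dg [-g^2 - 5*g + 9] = -2*g - 5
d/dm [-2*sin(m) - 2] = -2*cos(m)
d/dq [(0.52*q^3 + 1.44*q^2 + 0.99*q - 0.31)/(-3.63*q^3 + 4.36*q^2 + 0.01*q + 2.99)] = (8.88178419700125e-16*q^5 + 7.4944*q^4 + 7.1978*q^3 - 3.0135*q^2 + 11.3144*q + 2.9632)/(13.1769*q^6 - 31.6536*q^5 + 18.937*q^4 - 21.6202*q^3 + 26.0729*q^2 + 0.0598*q + 8.9401)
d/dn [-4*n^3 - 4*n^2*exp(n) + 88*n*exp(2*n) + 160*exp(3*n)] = -4*n^2*exp(n) - 12*n^2 + 176*n*exp(2*n) - 8*n*exp(n) + 480*exp(3*n) + 88*exp(2*n)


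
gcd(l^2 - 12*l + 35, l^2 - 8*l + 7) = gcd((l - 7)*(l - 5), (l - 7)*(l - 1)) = l - 7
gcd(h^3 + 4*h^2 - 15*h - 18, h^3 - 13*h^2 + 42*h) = 1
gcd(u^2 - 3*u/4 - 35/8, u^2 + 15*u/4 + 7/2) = u + 7/4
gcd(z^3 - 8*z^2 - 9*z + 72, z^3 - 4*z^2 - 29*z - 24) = z^2 - 5*z - 24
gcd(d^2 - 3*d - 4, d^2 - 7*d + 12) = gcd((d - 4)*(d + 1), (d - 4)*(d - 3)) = d - 4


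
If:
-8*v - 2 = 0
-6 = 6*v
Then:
No Solution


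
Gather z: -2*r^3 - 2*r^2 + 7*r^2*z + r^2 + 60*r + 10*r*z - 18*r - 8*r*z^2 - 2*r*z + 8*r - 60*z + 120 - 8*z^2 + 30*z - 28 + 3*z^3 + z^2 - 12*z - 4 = -2*r^3 - r^2 + 50*r + 3*z^3 + z^2*(-8*r - 7) + z*(7*r^2 + 8*r - 42) + 88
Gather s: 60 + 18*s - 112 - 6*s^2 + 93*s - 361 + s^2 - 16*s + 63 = -5*s^2 + 95*s - 350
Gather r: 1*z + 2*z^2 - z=2*z^2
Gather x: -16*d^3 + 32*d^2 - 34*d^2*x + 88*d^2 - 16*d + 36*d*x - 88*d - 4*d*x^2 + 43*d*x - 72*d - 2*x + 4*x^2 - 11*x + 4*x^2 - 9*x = -16*d^3 + 120*d^2 - 176*d + x^2*(8 - 4*d) + x*(-34*d^2 + 79*d - 22)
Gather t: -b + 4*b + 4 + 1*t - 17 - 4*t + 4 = 3*b - 3*t - 9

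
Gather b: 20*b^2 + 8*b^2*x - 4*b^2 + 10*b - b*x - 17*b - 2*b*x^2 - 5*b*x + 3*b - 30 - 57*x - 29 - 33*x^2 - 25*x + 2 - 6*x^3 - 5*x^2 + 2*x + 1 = b^2*(8*x + 16) + b*(-2*x^2 - 6*x - 4) - 6*x^3 - 38*x^2 - 80*x - 56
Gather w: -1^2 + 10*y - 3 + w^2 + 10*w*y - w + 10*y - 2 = w^2 + w*(10*y - 1) + 20*y - 6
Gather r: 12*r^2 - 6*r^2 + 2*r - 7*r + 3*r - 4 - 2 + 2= 6*r^2 - 2*r - 4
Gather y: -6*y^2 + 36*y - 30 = -6*y^2 + 36*y - 30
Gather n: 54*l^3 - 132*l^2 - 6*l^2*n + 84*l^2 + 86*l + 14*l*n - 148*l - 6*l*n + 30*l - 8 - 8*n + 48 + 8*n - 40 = 54*l^3 - 48*l^2 - 32*l + n*(-6*l^2 + 8*l)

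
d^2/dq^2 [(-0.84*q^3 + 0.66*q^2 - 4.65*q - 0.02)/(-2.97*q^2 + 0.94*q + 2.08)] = (-7.105427357601e-15*q^5 + 90.21201*q^3 - 13.55058*q^2 + 193.82508*q - 23.61176)/(26.198073*q^6 - 24.874938*q^5 - 47.16954*q^4 + 34.01108*q^3 + 33.03456*q^2 - 12.200448*q - 8.998912)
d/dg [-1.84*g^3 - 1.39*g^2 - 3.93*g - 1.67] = -5.52*g^2 - 2.78*g - 3.93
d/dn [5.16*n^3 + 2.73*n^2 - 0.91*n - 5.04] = 15.48*n^2 + 5.46*n - 0.91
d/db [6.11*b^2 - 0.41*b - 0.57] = 12.22*b - 0.41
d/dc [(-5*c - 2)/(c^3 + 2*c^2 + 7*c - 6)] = 2*(5*c^3 + 8*c^2 + 4*c + 22)/(c^6 + 4*c^5 + 18*c^4 + 16*c^3 + 25*c^2 - 84*c + 36)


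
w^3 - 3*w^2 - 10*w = w*(w - 5)*(w + 2)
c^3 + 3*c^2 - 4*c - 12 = (c - 2)*(c + 2)*(c + 3)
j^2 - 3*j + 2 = (j - 2)*(j - 1)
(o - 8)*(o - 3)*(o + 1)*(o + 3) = o^4 - 7*o^3 - 17*o^2 + 63*o + 72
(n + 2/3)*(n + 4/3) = n^2 + 2*n + 8/9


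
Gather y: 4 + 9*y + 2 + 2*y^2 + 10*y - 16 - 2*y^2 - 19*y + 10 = 0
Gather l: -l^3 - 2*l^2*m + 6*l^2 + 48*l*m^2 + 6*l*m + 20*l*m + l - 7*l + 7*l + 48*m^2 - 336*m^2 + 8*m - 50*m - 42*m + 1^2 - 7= -l^3 + l^2*(6 - 2*m) + l*(48*m^2 + 26*m + 1) - 288*m^2 - 84*m - 6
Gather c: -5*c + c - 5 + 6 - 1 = -4*c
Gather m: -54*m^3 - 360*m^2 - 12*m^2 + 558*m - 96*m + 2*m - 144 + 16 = -54*m^3 - 372*m^2 + 464*m - 128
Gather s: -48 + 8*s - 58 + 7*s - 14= 15*s - 120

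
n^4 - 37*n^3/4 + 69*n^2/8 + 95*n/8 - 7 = (n - 8)*(n - 7/4)*(n - 1/2)*(n + 1)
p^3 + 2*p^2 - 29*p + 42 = (p - 3)*(p - 2)*(p + 7)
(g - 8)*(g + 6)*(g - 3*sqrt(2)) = g^3 - 3*sqrt(2)*g^2 - 2*g^2 - 48*g + 6*sqrt(2)*g + 144*sqrt(2)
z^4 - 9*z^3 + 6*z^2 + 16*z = z*(z - 8)*(z - 2)*(z + 1)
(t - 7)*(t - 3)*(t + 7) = t^3 - 3*t^2 - 49*t + 147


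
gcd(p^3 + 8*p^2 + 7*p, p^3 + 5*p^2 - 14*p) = p^2 + 7*p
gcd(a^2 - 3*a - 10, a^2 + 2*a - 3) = 1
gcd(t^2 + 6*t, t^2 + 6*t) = t^2 + 6*t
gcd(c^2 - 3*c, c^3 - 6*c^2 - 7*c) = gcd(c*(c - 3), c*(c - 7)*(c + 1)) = c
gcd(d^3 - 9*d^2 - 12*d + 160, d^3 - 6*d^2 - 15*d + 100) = d^2 - d - 20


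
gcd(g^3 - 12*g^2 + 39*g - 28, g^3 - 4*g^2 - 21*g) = g - 7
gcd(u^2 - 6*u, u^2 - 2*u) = u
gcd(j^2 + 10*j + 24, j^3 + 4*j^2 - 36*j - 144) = j^2 + 10*j + 24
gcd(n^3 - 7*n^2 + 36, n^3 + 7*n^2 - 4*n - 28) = n + 2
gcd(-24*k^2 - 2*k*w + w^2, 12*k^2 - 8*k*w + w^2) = -6*k + w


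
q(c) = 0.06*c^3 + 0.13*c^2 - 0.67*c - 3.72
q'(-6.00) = 4.25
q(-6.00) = -7.98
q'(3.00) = 1.73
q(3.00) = -2.94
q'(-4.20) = 1.41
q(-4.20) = -3.06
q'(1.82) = 0.40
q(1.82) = -4.15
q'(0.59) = -0.45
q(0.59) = -4.06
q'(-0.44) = -0.75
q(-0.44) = -3.41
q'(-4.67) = 2.04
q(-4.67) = -3.87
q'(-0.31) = -0.73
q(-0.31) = -3.50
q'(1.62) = 0.22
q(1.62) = -4.21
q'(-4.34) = 1.59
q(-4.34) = -3.27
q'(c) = 0.18*c^2 + 0.26*c - 0.67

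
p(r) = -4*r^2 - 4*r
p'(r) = -8*r - 4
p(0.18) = -0.85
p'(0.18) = -5.44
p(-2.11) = -9.37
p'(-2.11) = 12.88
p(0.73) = -5.05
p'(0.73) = -9.84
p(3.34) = -57.98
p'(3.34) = -30.72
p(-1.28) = -1.43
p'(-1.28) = 6.24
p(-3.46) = -34.05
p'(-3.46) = 23.68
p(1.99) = -23.80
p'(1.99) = -19.92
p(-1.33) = -1.76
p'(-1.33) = 6.64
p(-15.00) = -840.00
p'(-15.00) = 116.00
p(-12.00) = -528.00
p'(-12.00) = 92.00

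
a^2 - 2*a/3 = a*(a - 2/3)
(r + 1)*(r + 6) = r^2 + 7*r + 6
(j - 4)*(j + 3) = j^2 - j - 12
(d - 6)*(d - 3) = d^2 - 9*d + 18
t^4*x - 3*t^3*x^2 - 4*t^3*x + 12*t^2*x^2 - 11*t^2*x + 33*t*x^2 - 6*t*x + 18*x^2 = (t - 6)*(t + 1)*(t - 3*x)*(t*x + x)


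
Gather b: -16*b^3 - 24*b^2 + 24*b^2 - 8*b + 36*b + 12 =-16*b^3 + 28*b + 12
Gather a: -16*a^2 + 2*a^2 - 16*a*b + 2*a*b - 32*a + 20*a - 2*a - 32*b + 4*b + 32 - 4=-14*a^2 + a*(-14*b - 14) - 28*b + 28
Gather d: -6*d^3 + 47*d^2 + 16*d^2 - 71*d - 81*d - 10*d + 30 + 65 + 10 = -6*d^3 + 63*d^2 - 162*d + 105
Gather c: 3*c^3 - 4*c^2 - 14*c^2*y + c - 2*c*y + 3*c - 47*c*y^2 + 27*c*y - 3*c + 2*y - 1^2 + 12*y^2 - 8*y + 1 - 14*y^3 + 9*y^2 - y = 3*c^3 + c^2*(-14*y - 4) + c*(-47*y^2 + 25*y + 1) - 14*y^3 + 21*y^2 - 7*y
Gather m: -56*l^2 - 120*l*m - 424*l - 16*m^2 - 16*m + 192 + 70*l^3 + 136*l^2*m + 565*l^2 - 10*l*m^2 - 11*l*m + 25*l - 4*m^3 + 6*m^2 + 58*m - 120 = 70*l^3 + 509*l^2 - 399*l - 4*m^3 + m^2*(-10*l - 10) + m*(136*l^2 - 131*l + 42) + 72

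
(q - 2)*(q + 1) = q^2 - q - 2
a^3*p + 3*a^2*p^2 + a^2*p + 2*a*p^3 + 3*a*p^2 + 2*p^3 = (a + p)*(a + 2*p)*(a*p + p)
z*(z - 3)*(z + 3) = z^3 - 9*z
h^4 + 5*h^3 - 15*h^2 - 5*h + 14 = (h - 2)*(h - 1)*(h + 1)*(h + 7)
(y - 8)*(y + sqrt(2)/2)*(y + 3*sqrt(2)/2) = y^3 - 8*y^2 + 2*sqrt(2)*y^2 - 16*sqrt(2)*y + 3*y/2 - 12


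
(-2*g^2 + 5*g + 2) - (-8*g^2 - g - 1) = 6*g^2 + 6*g + 3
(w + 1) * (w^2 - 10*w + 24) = w^3 - 9*w^2 + 14*w + 24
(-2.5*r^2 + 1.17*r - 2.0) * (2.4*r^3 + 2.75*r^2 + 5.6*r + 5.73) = -6.0*r^5 - 4.067*r^4 - 15.5825*r^3 - 13.273*r^2 - 4.4959*r - 11.46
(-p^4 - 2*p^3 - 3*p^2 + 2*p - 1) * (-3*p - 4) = 3*p^5 + 10*p^4 + 17*p^3 + 6*p^2 - 5*p + 4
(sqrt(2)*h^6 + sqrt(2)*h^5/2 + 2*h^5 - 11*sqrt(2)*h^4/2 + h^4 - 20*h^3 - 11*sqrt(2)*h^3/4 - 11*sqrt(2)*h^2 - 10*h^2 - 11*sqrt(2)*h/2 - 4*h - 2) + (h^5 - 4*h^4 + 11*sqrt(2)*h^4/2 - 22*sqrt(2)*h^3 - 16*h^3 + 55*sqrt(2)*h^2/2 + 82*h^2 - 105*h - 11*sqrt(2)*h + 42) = sqrt(2)*h^6 + sqrt(2)*h^5/2 + 3*h^5 - 3*h^4 - 36*h^3 - 99*sqrt(2)*h^3/4 + 33*sqrt(2)*h^2/2 + 72*h^2 - 109*h - 33*sqrt(2)*h/2 + 40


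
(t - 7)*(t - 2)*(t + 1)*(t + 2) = t^4 - 6*t^3 - 11*t^2 + 24*t + 28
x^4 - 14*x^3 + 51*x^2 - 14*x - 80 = (x - 8)*(x - 5)*(x - 2)*(x + 1)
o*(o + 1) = o^2 + o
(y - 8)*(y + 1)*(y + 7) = y^3 - 57*y - 56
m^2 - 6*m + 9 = (m - 3)^2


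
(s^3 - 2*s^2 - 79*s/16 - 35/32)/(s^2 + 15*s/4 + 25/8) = (8*s^2 - 26*s - 7)/(4*(2*s + 5))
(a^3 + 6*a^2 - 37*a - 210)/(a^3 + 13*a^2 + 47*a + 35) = (a - 6)/(a + 1)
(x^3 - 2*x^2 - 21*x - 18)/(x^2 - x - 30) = (x^2 + 4*x + 3)/(x + 5)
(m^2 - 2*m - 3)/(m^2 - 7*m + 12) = (m + 1)/(m - 4)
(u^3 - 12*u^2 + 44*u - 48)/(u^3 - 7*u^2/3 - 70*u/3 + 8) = 3*(u^2 - 6*u + 8)/(3*u^2 + 11*u - 4)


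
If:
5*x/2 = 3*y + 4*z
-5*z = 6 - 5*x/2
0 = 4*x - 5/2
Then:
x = 5/8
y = 409/240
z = -71/80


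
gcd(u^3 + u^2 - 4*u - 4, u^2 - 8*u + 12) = u - 2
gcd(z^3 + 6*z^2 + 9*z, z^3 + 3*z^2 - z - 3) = z + 3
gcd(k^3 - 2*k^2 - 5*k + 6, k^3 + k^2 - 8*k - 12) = k^2 - k - 6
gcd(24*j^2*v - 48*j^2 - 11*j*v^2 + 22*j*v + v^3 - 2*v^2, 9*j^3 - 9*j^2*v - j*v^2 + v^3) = -3*j + v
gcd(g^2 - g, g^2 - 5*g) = g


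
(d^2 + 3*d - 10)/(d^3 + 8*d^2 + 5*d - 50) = 1/(d + 5)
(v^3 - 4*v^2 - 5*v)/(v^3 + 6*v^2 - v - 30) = v*(v^2 - 4*v - 5)/(v^3 + 6*v^2 - v - 30)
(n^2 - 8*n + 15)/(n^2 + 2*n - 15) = (n - 5)/(n + 5)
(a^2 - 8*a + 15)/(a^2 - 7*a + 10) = (a - 3)/(a - 2)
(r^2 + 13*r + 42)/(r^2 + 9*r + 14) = (r + 6)/(r + 2)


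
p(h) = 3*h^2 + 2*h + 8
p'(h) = 6*h + 2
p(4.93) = 90.77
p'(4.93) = 31.58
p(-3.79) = 43.51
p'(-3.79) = -20.74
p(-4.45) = 58.51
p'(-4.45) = -24.70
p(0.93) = 12.45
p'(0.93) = 7.58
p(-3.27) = 33.54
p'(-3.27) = -17.62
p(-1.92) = 15.22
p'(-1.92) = -9.52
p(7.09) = 172.98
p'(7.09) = 44.54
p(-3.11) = 30.80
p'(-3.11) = -16.66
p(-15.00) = 653.00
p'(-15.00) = -88.00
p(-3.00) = 29.00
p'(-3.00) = -16.00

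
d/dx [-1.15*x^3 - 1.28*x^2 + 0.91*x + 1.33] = -3.45*x^2 - 2.56*x + 0.91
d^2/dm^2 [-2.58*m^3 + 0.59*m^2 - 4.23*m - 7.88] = 1.18 - 15.48*m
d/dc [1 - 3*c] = -3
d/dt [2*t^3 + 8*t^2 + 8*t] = 6*t^2 + 16*t + 8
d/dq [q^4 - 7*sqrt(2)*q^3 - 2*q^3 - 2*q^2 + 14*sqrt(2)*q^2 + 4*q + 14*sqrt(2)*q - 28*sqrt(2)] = 4*q^3 - 21*sqrt(2)*q^2 - 6*q^2 - 4*q + 28*sqrt(2)*q + 4 + 14*sqrt(2)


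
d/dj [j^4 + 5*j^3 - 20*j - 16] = 4*j^3 + 15*j^2 - 20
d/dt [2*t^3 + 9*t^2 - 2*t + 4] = 6*t^2 + 18*t - 2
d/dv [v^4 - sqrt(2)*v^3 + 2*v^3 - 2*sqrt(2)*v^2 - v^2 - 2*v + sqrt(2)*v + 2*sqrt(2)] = 4*v^3 - 3*sqrt(2)*v^2 + 6*v^2 - 4*sqrt(2)*v - 2*v - 2 + sqrt(2)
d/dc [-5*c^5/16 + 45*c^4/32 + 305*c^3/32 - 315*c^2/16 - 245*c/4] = -25*c^4/16 + 45*c^3/8 + 915*c^2/32 - 315*c/8 - 245/4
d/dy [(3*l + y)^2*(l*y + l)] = l*(3*l + y)*(3*l + 3*y + 2)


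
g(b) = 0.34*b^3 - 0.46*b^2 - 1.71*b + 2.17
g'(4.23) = 12.65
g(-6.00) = -77.57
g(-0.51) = 2.88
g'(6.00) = 29.49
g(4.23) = 12.44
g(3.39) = 4.33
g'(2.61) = 2.84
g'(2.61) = 2.84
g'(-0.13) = -1.57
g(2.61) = 0.62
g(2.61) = 0.62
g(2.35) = 0.02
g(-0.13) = 2.38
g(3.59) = 5.83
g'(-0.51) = -0.98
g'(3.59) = 8.13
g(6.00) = 48.79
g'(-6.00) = 40.53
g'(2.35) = 1.76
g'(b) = 1.02*b^2 - 0.92*b - 1.71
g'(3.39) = 6.89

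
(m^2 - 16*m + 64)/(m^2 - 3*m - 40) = (m - 8)/(m + 5)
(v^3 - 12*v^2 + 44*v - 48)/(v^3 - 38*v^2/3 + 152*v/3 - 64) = 3*(v - 2)/(3*v - 8)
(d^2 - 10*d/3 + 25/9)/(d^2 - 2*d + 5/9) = (3*d - 5)/(3*d - 1)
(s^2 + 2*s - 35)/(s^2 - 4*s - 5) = (s + 7)/(s + 1)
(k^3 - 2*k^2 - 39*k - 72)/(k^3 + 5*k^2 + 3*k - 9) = (k - 8)/(k - 1)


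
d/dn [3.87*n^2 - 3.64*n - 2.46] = 7.74*n - 3.64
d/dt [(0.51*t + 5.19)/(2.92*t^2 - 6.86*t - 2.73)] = (-1.4892*t^2 - 30.3096*t + 34.2111)/(8.5264*t^4 - 40.0624*t^3 + 31.1164*t^2 + 37.4556*t + 7.4529)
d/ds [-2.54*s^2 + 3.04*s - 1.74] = 3.04 - 5.08*s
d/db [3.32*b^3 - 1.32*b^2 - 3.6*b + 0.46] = 9.96*b^2 - 2.64*b - 3.6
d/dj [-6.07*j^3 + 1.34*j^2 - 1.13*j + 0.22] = -18.21*j^2 + 2.68*j - 1.13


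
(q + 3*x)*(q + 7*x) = q^2 + 10*q*x + 21*x^2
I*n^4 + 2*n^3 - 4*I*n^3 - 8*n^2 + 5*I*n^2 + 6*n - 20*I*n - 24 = (n - 4)*(n - 3*I)*(n + 2*I)*(I*n + 1)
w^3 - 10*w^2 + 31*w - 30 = (w - 5)*(w - 3)*(w - 2)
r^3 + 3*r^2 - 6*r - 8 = (r - 2)*(r + 1)*(r + 4)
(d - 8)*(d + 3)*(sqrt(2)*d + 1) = sqrt(2)*d^3 - 5*sqrt(2)*d^2 + d^2 - 24*sqrt(2)*d - 5*d - 24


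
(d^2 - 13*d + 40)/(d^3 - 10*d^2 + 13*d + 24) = (d - 5)/(d^2 - 2*d - 3)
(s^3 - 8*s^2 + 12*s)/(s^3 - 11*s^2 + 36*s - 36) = s/(s - 3)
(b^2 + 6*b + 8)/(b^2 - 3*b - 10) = (b + 4)/(b - 5)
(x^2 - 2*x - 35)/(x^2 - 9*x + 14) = (x + 5)/(x - 2)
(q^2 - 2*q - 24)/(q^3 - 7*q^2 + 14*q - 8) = (q^2 - 2*q - 24)/(q^3 - 7*q^2 + 14*q - 8)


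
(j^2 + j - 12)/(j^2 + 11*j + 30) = (j^2 + j - 12)/(j^2 + 11*j + 30)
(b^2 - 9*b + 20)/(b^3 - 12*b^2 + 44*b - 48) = (b - 5)/(b^2 - 8*b + 12)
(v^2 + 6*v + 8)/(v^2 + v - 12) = (v + 2)/(v - 3)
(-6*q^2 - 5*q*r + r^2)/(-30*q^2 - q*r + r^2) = (q + r)/(5*q + r)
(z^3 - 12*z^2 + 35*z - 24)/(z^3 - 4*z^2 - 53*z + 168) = (z - 1)/(z + 7)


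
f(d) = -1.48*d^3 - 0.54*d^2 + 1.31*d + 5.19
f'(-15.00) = -981.49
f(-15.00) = 4859.04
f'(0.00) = 1.31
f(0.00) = 5.19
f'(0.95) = -3.72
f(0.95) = 4.68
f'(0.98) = -4.01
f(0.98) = 4.56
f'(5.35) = -131.55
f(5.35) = -229.89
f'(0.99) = -4.11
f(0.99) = 4.52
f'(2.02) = -18.99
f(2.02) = -6.57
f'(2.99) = -41.61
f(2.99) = -35.28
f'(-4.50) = -83.74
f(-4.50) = 123.22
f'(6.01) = -165.55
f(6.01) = -327.72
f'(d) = -4.44*d^2 - 1.08*d + 1.31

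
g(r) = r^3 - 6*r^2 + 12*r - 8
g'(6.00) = 48.00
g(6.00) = 64.00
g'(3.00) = 3.00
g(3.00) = 1.00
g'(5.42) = 35.09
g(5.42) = 40.00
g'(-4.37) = 121.73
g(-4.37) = -258.47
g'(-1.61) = 39.10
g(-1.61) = -47.05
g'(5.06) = 28.09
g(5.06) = 28.65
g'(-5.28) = 159.00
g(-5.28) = -385.83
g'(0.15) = 10.27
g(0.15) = -6.33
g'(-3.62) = 94.75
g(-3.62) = -177.50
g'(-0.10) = 13.23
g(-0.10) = -9.26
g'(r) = 3*r^2 - 12*r + 12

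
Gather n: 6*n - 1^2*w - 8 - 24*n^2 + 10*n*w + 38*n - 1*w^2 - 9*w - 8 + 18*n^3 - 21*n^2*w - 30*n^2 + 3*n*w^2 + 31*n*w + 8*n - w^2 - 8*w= 18*n^3 + n^2*(-21*w - 54) + n*(3*w^2 + 41*w + 52) - 2*w^2 - 18*w - 16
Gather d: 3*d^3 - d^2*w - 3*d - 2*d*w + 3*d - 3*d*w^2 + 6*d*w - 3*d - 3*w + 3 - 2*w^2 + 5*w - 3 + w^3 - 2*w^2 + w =3*d^3 - d^2*w + d*(-3*w^2 + 4*w - 3) + w^3 - 4*w^2 + 3*w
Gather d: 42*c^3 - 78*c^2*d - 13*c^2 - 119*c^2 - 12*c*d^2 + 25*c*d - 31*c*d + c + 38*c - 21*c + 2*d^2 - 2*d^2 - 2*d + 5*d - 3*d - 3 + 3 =42*c^3 - 132*c^2 - 12*c*d^2 + 18*c + d*(-78*c^2 - 6*c)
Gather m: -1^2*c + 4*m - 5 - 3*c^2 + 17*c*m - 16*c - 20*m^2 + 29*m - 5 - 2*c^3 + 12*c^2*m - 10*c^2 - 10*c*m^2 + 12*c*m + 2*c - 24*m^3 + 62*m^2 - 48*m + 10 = -2*c^3 - 13*c^2 - 15*c - 24*m^3 + m^2*(42 - 10*c) + m*(12*c^2 + 29*c - 15)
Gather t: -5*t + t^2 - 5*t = t^2 - 10*t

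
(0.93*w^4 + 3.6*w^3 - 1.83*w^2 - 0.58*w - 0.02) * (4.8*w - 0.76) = 4.464*w^5 + 16.5732*w^4 - 11.52*w^3 - 1.3932*w^2 + 0.3448*w + 0.0152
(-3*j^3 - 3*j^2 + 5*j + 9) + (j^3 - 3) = -2*j^3 - 3*j^2 + 5*j + 6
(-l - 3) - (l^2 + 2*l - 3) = -l^2 - 3*l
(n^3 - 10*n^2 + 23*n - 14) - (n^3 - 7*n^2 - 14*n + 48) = -3*n^2 + 37*n - 62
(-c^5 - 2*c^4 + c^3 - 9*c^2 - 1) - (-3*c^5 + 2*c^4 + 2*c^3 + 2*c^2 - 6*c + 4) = 2*c^5 - 4*c^4 - c^3 - 11*c^2 + 6*c - 5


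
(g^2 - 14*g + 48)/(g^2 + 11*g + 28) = (g^2 - 14*g + 48)/(g^2 + 11*g + 28)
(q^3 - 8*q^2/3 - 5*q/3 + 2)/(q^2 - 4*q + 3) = (3*q^2 + q - 2)/(3*(q - 1))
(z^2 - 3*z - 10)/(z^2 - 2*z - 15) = (z + 2)/(z + 3)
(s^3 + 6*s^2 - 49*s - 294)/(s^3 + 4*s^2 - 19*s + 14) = (s^2 - s - 42)/(s^2 - 3*s + 2)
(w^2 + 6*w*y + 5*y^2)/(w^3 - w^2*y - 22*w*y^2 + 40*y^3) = (w + y)/(w^2 - 6*w*y + 8*y^2)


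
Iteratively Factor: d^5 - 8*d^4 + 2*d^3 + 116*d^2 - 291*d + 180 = (d - 5)*(d^4 - 3*d^3 - 13*d^2 + 51*d - 36) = (d - 5)*(d - 1)*(d^3 - 2*d^2 - 15*d + 36) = (d - 5)*(d - 1)*(d + 4)*(d^2 - 6*d + 9) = (d - 5)*(d - 3)*(d - 1)*(d + 4)*(d - 3)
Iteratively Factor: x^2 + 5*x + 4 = (x + 1)*(x + 4)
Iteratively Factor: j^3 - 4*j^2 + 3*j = (j)*(j^2 - 4*j + 3) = j*(j - 3)*(j - 1)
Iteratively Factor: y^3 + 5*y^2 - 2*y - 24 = (y + 3)*(y^2 + 2*y - 8) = (y + 3)*(y + 4)*(y - 2)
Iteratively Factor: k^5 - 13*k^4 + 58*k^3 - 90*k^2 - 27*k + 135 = (k + 1)*(k^4 - 14*k^3 + 72*k^2 - 162*k + 135) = (k - 3)*(k + 1)*(k^3 - 11*k^2 + 39*k - 45) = (k - 5)*(k - 3)*(k + 1)*(k^2 - 6*k + 9) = (k - 5)*(k - 3)^2*(k + 1)*(k - 3)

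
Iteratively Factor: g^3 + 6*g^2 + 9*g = (g)*(g^2 + 6*g + 9) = g*(g + 3)*(g + 3)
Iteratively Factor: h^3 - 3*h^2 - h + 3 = (h - 1)*(h^2 - 2*h - 3) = (h - 1)*(h + 1)*(h - 3)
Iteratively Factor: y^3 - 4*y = (y + 2)*(y^2 - 2*y) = (y - 2)*(y + 2)*(y)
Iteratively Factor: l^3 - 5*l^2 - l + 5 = (l - 5)*(l^2 - 1) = (l - 5)*(l + 1)*(l - 1)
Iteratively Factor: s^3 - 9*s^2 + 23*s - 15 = (s - 1)*(s^2 - 8*s + 15) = (s - 3)*(s - 1)*(s - 5)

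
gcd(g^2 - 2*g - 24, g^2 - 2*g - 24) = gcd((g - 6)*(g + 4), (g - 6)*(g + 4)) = g^2 - 2*g - 24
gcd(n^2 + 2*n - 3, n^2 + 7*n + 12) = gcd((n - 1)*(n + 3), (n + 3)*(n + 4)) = n + 3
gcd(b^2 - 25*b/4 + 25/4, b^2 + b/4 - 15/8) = b - 5/4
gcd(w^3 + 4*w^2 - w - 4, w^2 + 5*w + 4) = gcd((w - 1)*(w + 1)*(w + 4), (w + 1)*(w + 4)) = w^2 + 5*w + 4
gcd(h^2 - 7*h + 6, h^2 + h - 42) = h - 6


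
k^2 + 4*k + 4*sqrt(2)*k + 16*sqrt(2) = (k + 4)*(k + 4*sqrt(2))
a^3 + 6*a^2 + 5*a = a*(a + 1)*(a + 5)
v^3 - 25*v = v*(v - 5)*(v + 5)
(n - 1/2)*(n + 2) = n^2 + 3*n/2 - 1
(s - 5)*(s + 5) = s^2 - 25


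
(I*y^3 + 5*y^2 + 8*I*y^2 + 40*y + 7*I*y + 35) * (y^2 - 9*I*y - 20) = I*y^5 + 14*y^4 + 8*I*y^4 + 112*y^3 - 58*I*y^3 - 2*y^2 - 520*I*y^2 - 800*y - 455*I*y - 700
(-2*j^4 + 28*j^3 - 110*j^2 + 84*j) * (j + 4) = -2*j^5 + 20*j^4 + 2*j^3 - 356*j^2 + 336*j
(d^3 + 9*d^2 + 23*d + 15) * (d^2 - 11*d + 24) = d^5 - 2*d^4 - 52*d^3 - 22*d^2 + 387*d + 360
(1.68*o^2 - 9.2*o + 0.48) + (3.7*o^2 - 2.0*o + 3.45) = 5.38*o^2 - 11.2*o + 3.93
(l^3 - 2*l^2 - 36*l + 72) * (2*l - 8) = 2*l^4 - 12*l^3 - 56*l^2 + 432*l - 576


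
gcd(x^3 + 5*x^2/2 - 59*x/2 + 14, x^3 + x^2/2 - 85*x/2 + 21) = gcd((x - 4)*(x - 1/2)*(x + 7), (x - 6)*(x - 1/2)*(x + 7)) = x^2 + 13*x/2 - 7/2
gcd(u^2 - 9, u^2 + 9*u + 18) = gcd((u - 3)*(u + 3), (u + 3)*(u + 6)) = u + 3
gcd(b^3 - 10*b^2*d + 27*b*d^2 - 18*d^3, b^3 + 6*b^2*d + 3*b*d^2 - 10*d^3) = b - d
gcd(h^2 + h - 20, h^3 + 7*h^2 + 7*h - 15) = h + 5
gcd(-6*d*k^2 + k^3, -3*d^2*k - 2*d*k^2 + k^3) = k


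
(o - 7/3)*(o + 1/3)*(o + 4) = o^3 + 2*o^2 - 79*o/9 - 28/9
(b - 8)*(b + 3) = b^2 - 5*b - 24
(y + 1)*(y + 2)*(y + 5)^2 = y^4 + 13*y^3 + 57*y^2 + 95*y + 50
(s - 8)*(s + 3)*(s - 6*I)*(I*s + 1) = I*s^4 + 7*s^3 - 5*I*s^3 - 35*s^2 - 30*I*s^2 - 168*s + 30*I*s + 144*I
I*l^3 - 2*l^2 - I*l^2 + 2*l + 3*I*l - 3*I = (l - I)*(l + 3*I)*(I*l - I)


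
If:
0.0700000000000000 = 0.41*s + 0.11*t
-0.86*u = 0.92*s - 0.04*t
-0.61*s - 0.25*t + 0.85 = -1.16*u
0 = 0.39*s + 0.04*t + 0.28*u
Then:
No Solution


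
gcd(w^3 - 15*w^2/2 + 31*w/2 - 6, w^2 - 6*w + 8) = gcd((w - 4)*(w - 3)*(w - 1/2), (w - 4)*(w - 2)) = w - 4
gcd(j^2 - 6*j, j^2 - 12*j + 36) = j - 6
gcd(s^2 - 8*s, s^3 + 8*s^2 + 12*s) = s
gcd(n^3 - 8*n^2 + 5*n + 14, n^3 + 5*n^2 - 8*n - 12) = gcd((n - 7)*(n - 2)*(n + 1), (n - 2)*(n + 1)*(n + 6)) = n^2 - n - 2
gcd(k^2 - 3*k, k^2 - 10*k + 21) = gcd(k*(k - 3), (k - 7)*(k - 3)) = k - 3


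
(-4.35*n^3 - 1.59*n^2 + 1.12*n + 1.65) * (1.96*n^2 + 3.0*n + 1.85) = -8.526*n^5 - 16.1664*n^4 - 10.6223*n^3 + 3.6525*n^2 + 7.022*n + 3.0525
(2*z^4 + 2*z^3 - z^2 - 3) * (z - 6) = 2*z^5 - 10*z^4 - 13*z^3 + 6*z^2 - 3*z + 18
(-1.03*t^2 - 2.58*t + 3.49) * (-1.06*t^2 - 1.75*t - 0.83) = 1.0918*t^4 + 4.5373*t^3 + 1.6705*t^2 - 3.9661*t - 2.8967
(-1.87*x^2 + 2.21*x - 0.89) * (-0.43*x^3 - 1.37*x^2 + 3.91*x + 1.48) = 0.8041*x^5 + 1.6116*x^4 - 9.9567*x^3 + 7.0928*x^2 - 0.2091*x - 1.3172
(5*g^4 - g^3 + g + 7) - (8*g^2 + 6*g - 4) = 5*g^4 - g^3 - 8*g^2 - 5*g + 11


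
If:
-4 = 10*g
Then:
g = -2/5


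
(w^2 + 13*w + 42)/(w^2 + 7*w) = (w + 6)/w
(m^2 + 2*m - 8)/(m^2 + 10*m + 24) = (m - 2)/(m + 6)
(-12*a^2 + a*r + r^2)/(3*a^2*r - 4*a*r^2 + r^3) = (4*a + r)/(r*(-a + r))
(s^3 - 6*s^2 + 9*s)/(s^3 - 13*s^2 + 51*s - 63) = s/(s - 7)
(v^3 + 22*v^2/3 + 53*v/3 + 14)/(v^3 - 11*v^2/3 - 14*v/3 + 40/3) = (3*v^2 + 16*v + 21)/(3*v^2 - 17*v + 20)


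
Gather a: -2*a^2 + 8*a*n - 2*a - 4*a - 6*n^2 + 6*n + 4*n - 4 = -2*a^2 + a*(8*n - 6) - 6*n^2 + 10*n - 4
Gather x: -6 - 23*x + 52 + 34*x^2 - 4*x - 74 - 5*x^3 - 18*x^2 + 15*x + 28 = -5*x^3 + 16*x^2 - 12*x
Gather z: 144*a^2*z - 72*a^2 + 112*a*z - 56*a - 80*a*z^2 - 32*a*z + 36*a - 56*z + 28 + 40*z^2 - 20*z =-72*a^2 - 20*a + z^2*(40 - 80*a) + z*(144*a^2 + 80*a - 76) + 28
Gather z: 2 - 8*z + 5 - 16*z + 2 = 9 - 24*z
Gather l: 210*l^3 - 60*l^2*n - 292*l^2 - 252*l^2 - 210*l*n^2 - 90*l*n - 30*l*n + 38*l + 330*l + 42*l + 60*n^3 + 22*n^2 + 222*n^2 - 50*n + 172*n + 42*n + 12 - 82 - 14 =210*l^3 + l^2*(-60*n - 544) + l*(-210*n^2 - 120*n + 410) + 60*n^3 + 244*n^2 + 164*n - 84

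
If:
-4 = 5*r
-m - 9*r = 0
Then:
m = 36/5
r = -4/5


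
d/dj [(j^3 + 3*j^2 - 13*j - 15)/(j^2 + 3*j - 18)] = (j^2 + 12*j + 31)/(j^2 + 12*j + 36)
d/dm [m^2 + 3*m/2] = 2*m + 3/2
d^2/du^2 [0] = 0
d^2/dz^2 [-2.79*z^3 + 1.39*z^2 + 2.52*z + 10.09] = 2.78 - 16.74*z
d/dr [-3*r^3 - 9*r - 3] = -9*r^2 - 9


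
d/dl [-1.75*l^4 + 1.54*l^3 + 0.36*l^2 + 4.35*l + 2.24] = -7.0*l^3 + 4.62*l^2 + 0.72*l + 4.35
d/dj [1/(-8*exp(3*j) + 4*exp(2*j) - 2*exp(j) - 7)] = (24*exp(2*j) - 8*exp(j) + 2)*exp(j)/(8*exp(3*j) - 4*exp(2*j) + 2*exp(j) + 7)^2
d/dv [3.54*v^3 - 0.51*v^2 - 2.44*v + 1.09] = 10.62*v^2 - 1.02*v - 2.44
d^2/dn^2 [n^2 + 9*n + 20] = 2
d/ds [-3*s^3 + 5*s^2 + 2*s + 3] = -9*s^2 + 10*s + 2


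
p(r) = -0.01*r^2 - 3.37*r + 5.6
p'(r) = -0.02*r - 3.37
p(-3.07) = 15.85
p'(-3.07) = -3.31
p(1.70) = -0.16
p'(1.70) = -3.40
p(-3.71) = 17.97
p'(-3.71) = -3.30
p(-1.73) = 11.40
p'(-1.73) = -3.34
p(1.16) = 1.68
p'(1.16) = -3.39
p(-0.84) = 8.42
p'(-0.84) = -3.35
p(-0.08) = 5.87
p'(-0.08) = -3.37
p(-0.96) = 8.83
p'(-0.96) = -3.35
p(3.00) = -4.60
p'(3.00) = -3.43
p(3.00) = -4.60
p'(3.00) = -3.43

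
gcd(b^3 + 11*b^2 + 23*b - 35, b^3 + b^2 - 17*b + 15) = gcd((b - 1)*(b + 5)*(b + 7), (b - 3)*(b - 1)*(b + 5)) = b^2 + 4*b - 5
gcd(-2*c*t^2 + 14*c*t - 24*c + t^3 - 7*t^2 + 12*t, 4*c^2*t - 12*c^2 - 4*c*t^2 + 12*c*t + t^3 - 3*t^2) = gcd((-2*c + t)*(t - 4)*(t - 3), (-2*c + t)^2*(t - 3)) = -2*c*t + 6*c + t^2 - 3*t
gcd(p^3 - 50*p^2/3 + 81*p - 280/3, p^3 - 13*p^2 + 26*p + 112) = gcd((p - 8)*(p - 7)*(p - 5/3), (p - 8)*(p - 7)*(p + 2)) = p^2 - 15*p + 56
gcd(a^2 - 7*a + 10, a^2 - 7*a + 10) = a^2 - 7*a + 10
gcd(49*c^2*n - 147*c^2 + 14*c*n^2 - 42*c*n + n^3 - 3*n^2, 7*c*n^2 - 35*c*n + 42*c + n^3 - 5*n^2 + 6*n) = 7*c*n - 21*c + n^2 - 3*n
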